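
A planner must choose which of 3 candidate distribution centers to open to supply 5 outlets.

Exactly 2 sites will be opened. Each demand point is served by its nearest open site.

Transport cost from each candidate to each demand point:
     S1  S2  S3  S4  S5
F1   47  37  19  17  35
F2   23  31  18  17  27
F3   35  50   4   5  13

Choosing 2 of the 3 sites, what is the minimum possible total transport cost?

76

Open {F2, F3}.
  S1→F2 23, S2→F2 31, S3→F3 4, S4→F3 5, S5→F3 13  ⇒ total 76.
Compare {F1, F3}: total 94.
Compare {F1, F2}: total 116.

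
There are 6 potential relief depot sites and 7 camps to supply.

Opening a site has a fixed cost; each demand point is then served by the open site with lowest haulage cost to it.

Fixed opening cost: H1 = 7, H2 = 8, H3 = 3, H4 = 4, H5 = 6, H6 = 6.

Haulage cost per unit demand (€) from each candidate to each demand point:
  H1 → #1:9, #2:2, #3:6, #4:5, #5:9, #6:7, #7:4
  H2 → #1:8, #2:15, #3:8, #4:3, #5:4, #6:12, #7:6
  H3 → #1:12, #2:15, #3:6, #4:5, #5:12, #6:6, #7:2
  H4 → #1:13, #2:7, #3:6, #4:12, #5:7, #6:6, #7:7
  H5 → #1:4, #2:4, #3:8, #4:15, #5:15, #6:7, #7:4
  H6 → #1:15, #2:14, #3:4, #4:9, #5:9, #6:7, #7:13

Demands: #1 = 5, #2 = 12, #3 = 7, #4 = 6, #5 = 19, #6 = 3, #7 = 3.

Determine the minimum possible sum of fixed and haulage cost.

220

Open {H1, H2, H3, H5, H6}: assign each demand point to its cheapest open site.
  #1→H5 5×4=20, #2→H1 12×2=24, #3→H6 7×4=28, #4→H2 6×3=18, #5→H2 19×4=76, #6→H3 3×6=18, #7→H3 3×2=6
  haulage cost 190, fixed 30 → total 220.
Compare {H1, H2, H3, H4, H5, H6}: haulage cost 190 + fixed 34 = 224.
Compare {H1, H2, H5, H6}: haulage cost 199 + fixed 27 = 226.
Compare {H1, H2, H4, H5, H6}: haulage cost 196 + fixed 31 = 227.
All other subsets cost ≥ 224. Minimum total cost: 220.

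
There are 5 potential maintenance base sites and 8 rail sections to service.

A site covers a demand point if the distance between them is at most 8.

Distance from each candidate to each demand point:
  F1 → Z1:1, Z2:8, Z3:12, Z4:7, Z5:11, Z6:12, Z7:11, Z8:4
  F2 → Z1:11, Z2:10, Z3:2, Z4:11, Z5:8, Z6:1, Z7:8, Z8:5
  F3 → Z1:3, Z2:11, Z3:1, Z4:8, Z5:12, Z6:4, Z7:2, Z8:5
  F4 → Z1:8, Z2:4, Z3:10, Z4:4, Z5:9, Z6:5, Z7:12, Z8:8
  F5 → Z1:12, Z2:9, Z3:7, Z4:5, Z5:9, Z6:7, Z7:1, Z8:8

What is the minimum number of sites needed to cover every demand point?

2

Coverage sets (demand points within 8 of each site):
  F1: {Z1, Z2, Z4, Z8}
  F2: {Z3, Z5, Z6, Z7, Z8}
  F3: {Z1, Z3, Z4, Z6, Z7, Z8}
  F4: {Z1, Z2, Z4, Z6, Z8}
  F5: {Z3, Z4, Z6, Z7, Z8}
No single site covers all 8 demand points.
But {F1, F2} covers everything, so the minimum is 2.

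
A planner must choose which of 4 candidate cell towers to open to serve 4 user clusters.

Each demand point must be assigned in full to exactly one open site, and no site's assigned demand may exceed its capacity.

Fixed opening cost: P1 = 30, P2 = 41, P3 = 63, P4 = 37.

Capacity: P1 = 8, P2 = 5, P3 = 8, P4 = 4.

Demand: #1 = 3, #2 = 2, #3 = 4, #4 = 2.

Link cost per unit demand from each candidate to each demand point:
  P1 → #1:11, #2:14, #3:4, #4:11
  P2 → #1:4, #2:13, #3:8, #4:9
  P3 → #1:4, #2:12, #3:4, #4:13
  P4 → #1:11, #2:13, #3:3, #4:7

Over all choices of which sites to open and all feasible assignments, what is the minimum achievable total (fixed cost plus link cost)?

Open {P1, P2}; cheapest assignment that respects the capacities:
  P1 (cap 8, load 6): #2, #3 — cost 2×14 + 4×4 = 44
  P2 (cap 5, load 5): #1, #4 — cost 3×4 + 2×9 = 30
  Shipping 74, fixed 71 → total 145.
  Any other capacity-feasible assignment to {P1, P2} ships for at least 74.
Compare {P1, P4}: its best feasible assignment gives total 156.
Compare {P1, P3}: its best feasible assignment gives total 167.
Every other set of open sites that can feasibly serve all demand totals ≥ 156 even under its best assignment. Minimum: 145.

145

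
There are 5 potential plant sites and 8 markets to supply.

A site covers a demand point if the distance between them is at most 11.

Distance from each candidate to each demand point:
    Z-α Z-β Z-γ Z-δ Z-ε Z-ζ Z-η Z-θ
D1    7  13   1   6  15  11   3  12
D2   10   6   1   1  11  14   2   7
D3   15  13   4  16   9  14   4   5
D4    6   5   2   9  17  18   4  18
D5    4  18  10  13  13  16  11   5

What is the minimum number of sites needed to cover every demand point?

Coverage sets (demand points within 11 of each site):
  D1: {Z-α, Z-γ, Z-δ, Z-ζ, Z-η}
  D2: {Z-α, Z-β, Z-γ, Z-δ, Z-ε, Z-η, Z-θ}
  D3: {Z-γ, Z-ε, Z-η, Z-θ}
  D4: {Z-α, Z-β, Z-γ, Z-δ, Z-η}
  D5: {Z-α, Z-γ, Z-η, Z-θ}
No single site covers all 8 demand points.
But {D1, D2} covers everything, so the minimum is 2.

2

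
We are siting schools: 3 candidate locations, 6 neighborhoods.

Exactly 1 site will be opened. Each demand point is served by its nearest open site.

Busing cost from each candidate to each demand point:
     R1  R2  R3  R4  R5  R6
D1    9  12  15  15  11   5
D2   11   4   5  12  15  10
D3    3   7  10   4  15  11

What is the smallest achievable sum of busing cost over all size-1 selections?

50

Open {D3}.
  R1→D3 3, R2→D3 7, R3→D3 10, R4→D3 4, R5→D3 15, R6→D3 11  ⇒ total 50.
Compare {D2}: total 57.
Compare {D1}: total 67.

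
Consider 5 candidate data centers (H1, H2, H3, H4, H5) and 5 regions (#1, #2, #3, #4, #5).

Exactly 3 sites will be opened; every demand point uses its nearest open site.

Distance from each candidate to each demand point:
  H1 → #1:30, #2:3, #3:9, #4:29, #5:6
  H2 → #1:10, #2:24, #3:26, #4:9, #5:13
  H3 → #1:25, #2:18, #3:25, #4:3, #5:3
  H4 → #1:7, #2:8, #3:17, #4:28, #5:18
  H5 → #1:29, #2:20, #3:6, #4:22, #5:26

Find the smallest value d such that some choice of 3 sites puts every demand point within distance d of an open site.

8

Open {H3, H4, H5}.
  Farthest demand point is #2 at distance 8 (to H4); all others are ≤ 8.
With {H1, H2, H4} the worst case is 9.
With {H1, H3, H4} the worst case is 9.
No size-3 selection achieves below 8.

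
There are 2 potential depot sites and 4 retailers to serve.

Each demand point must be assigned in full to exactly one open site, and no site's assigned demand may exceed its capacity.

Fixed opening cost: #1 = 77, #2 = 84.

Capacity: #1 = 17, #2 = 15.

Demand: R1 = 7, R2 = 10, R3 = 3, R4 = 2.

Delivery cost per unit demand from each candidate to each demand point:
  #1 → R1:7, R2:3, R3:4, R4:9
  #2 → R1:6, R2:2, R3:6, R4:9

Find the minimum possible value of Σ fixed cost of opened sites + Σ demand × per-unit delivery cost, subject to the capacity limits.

Open {#1, #2}; cheapest assignment that respects the capacities:
  #1 (cap 17, load 12): R1, R3, R4 — cost 7×7 + 3×4 + 2×9 = 79
  #2 (cap 15, load 10): R2 — cost 10×2 = 20
  Shipping 99, fixed 161 → total 260.
  Any other capacity-feasible assignment to {#1, #2} ships for at least 99.
Total demand is 22 and no other set of sites has combined capacity ≥ 22, so {#1, #2} is the only feasible choice of open sites. Minimum: 260.

260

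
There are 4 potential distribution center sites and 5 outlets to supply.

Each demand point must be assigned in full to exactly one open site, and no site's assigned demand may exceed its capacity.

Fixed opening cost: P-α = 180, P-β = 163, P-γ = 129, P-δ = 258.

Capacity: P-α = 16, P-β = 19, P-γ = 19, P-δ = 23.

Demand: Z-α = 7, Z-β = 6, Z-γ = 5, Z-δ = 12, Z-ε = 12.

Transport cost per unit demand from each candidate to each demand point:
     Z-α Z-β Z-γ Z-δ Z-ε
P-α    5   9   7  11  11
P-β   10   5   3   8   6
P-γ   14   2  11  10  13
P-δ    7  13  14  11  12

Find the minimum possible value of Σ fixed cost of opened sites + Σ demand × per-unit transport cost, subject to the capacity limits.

726

Open {P-α, P-β, P-γ}; cheapest assignment that respects the capacities:
  P-α (cap 16, load 7): Z-α — cost 7×5 = 35
  P-β (cap 19, load 17): Z-γ, Z-ε — cost 5×3 + 12×6 = 87
  P-γ (cap 19, load 18): Z-β, Z-δ — cost 6×2 + 12×10 = 132
  Shipping 254, fixed 472 → total 726.
  Any other capacity-feasible assignment to {P-α, P-β, P-γ} ships for at least 254.
Compare {P-β, P-γ, P-δ}: its best feasible assignment gives total 818.
Compare {P-β, P-δ}: its best feasible assignment gives total 843.
Every other set of open sites that can feasibly serve all demand totals ≥ 818 even under its best assignment. Minimum: 726.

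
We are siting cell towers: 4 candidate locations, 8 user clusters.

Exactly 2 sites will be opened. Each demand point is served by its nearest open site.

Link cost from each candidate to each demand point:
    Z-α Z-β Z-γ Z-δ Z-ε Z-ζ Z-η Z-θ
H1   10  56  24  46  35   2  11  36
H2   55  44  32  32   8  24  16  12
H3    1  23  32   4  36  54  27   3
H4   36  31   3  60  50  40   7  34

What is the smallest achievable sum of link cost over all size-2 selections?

Open {H1, H3}.
  Z-α→H3 1, Z-β→H3 23, Z-γ→H1 24, Z-δ→H3 4, Z-ε→H1 35, Z-ζ→H1 2, Z-η→H1 11, Z-θ→H3 3  ⇒ total 103.
Compare {H2, H3}: total 111.
Compare {H3, H4}: total 117.
No size-2 selection does better; minimum is 103.

103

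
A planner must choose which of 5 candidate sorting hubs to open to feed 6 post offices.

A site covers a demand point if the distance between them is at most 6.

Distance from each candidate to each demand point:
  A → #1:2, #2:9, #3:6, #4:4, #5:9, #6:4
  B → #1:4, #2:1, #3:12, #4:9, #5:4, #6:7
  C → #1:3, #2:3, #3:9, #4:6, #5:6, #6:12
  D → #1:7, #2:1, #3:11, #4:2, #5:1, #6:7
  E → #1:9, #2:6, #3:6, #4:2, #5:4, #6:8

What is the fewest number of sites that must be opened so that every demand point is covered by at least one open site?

Coverage sets (demand points within 6 of each site):
  A: {#1, #3, #4, #6}
  B: {#1, #2, #5}
  C: {#1, #2, #4, #5}
  D: {#2, #4, #5}
  E: {#2, #3, #4, #5}
No single site covers all 6 demand points.
But {A, B} covers everything, so the minimum is 2.

2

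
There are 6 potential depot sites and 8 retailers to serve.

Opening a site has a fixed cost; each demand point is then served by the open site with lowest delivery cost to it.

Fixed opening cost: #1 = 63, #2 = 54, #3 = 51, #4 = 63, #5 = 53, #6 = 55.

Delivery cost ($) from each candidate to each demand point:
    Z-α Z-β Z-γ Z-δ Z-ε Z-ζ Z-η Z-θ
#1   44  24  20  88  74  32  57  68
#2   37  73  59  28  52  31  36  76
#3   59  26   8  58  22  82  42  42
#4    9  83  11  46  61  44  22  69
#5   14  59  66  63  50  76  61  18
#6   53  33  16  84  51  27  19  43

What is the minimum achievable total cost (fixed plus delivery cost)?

Open {#3, #4}: assign each demand point to its cheapest open site.
  Z-α→#4 9, Z-β→#3 26, Z-γ→#3 8, Z-δ→#4 46, Z-ε→#3 22, Z-ζ→#4 44, Z-η→#4 22, Z-θ→#3 42
  delivery cost 219, fixed 114 → total 333.
Compare {#2, #3}: delivery cost 230 + fixed 105 = 335.
Compare {#2, #3, #5}: delivery cost 183 + fixed 158 = 341.
Compare {#5, #6}: delivery cost 240 + fixed 108 = 348.
All other subsets cost ≥ 335. Minimum total cost: 333.

333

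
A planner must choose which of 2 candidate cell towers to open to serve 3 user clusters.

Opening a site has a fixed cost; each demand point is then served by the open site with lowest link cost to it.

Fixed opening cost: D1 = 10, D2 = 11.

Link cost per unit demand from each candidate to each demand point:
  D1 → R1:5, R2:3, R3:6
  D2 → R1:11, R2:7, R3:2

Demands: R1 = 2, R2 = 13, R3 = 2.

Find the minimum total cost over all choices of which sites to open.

Open {D1}: assign each demand point to its cheapest open site.
  R1→D1 2×5=10, R2→D1 13×3=39, R3→D1 2×6=12
  link cost 61, fixed 10 → total 71.
Compare {D1, D2}: link cost 53 + fixed 21 = 74.
Compare {D2}: link cost 117 + fixed 11 = 128.

71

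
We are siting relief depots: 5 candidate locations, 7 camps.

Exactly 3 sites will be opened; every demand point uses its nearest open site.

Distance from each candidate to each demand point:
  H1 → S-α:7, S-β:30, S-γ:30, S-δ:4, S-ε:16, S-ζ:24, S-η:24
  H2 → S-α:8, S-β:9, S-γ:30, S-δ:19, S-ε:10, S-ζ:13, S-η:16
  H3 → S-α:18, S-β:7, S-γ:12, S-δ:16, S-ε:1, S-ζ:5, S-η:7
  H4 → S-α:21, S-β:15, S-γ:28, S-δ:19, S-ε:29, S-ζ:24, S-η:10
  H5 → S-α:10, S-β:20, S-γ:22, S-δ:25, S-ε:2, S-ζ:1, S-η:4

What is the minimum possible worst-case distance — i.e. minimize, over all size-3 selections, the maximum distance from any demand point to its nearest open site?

Open {H1, H2, H3}.
  Farthest demand point is S-γ at distance 12 (to H3); all others are ≤ 12.
With {H1, H3, H4} the worst case is 12.
With {H1, H3, H5} the worst case is 12.
No size-3 selection achieves below 12.

12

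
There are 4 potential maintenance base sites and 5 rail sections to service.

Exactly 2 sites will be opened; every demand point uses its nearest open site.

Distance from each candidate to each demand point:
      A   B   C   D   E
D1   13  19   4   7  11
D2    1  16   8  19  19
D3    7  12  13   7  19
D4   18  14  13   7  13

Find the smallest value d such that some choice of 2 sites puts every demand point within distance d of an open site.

12

Open {D1, D3}.
  Farthest demand point is B at distance 12 (to D3); all others are ≤ 12.
With {D3, D4} the worst case is 13.
With {D1, D4} the worst case is 14.
No size-2 selection achieves below 12.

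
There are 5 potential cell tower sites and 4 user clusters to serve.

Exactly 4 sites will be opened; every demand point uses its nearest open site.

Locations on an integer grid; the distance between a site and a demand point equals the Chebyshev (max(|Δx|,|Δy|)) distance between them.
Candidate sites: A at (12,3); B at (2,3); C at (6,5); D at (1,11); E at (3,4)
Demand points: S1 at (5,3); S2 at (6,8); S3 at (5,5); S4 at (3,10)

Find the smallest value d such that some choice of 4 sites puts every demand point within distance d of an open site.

Open {A, B, C, D}.
  Farthest demand point is S2 at distance 3 (to C); all others are ≤ 3.
With {A, C, D, E} the worst case is 3.
With {B, C, D, E} the worst case is 3.
No size-4 selection achieves below 3.

3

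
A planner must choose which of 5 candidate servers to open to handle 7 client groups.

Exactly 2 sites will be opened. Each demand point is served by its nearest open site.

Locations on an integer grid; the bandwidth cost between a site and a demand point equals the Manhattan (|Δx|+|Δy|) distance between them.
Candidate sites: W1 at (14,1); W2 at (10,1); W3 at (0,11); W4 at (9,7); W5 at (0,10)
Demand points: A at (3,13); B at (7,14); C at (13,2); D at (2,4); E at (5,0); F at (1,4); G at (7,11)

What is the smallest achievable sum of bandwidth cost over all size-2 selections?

Open {W2, W3}.
  A→W3 5, B→W3 10, C→W2 4, D→W3 9, E→W2 6, F→W3 8, G→W3 7  ⇒ total 49.
Compare {W2, W5}: total 50.
Compare {W1, W3}: total 51.
No size-2 selection does better; minimum is 49.

49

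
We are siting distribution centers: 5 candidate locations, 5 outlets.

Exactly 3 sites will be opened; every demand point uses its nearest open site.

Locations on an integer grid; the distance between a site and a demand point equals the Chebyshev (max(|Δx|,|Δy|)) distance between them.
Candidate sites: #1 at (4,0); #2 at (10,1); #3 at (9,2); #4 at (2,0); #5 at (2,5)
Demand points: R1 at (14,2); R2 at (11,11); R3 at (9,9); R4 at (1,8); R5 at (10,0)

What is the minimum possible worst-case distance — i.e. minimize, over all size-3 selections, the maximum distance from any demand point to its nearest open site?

9

Open {#1, #2, #3}.
  Farthest demand point is R2 at distance 9 (to #3); all others are ≤ 9.
With {#1, #2, #5} the worst case is 9.
With {#1, #3, #4} the worst case is 9.
No size-3 selection achieves below 9.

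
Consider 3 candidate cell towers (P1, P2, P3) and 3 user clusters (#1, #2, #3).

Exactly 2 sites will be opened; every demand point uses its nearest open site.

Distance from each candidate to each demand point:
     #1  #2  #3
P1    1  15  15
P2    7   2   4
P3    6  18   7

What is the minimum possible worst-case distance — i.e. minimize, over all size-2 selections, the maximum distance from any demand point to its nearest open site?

4

Open {P1, P2}.
  Farthest demand point is #3 at distance 4 (to P2); all others are ≤ 4.
With {P2, P3} the worst case is 6.
With {P1, P3} the worst case is 15.
No size-2 selection achieves below 4.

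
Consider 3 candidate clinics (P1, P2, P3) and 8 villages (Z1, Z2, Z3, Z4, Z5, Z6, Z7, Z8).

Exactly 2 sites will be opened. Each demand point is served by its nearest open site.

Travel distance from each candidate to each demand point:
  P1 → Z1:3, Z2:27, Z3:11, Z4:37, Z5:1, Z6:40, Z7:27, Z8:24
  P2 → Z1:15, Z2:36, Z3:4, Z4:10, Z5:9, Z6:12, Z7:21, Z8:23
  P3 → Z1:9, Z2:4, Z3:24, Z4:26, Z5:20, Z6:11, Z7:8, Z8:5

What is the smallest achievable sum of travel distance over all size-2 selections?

Open {P2, P3}.
  Z1→P3 9, Z2→P3 4, Z3→P2 4, Z4→P2 10, Z5→P2 9, Z6→P3 11, Z7→P3 8, Z8→P3 5  ⇒ total 60.
Compare {P1, P3}: total 69.
Compare {P1, P2}: total 101.

60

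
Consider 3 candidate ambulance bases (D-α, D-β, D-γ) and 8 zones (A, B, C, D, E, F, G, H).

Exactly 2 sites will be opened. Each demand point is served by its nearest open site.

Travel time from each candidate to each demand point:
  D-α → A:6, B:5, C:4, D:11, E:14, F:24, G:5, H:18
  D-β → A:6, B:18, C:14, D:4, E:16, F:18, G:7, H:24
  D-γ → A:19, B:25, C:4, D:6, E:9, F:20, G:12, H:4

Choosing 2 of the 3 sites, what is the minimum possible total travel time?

Open {D-α, D-γ}.
  A→D-α 6, B→D-α 5, C→D-α 4, D→D-γ 6, E→D-γ 9, F→D-γ 20, G→D-α 5, H→D-γ 4  ⇒ total 59.
Compare {D-β, D-γ}: total 70.
Compare {D-α, D-β}: total 74.

59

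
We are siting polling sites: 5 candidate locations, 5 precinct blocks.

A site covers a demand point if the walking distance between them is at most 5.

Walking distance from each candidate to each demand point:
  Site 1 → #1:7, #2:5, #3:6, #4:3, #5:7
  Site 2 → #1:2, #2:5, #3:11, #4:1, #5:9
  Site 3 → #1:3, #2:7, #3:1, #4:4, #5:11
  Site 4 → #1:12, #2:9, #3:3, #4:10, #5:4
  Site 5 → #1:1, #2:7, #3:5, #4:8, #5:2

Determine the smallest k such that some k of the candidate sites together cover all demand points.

Coverage sets (demand points within 5 of each site):
  Site 1: {#2, #4}
  Site 2: {#1, #2, #4}
  Site 3: {#1, #3, #4}
  Site 4: {#3, #5}
  Site 5: {#1, #3, #5}
No single site covers all 5 demand points.
But {Site 1, Site 5} covers everything, so the minimum is 2.

2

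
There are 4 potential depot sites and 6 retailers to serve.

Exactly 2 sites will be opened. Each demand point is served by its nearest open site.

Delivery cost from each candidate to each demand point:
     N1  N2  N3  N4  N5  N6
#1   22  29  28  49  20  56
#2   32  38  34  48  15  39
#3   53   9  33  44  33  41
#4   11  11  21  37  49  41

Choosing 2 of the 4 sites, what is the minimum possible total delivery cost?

134

Open {#2, #4}.
  N1→#4 11, N2→#4 11, N3→#4 21, N4→#4 37, N5→#2 15, N6→#2 39  ⇒ total 134.
Compare {#1, #4}: total 141.
Compare {#3, #4}: total 152.
No size-2 selection does better; minimum is 134.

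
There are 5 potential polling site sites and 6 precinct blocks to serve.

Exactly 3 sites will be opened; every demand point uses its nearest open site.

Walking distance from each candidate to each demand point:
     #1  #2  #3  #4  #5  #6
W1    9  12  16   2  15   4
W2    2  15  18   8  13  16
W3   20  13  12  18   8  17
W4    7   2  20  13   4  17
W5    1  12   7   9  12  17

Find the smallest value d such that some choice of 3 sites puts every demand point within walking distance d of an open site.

7

Open {W1, W4, W5}.
  Farthest demand point is #3 at walking distance 7 (to W5); all others are ≤ 7.
With {W1, W2, W3} the worst case is 12.
With {W1, W2, W5} the worst case is 12.
No size-3 selection achieves below 7.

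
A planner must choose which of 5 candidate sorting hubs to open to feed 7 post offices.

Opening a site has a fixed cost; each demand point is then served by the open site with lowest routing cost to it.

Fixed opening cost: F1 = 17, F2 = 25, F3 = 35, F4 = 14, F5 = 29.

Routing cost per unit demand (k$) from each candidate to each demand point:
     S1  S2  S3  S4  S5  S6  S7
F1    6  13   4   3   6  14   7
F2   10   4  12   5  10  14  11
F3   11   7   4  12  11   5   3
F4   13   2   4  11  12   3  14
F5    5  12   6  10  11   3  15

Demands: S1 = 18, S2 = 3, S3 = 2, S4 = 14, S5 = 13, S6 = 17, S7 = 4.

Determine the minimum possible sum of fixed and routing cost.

Open {F1, F4}: assign each demand point to its cheapest open site.
  S1→F1 18×6=108, S2→F4 3×2=6, S3→F1 2×4=8, S4→F1 14×3=42, S5→F1 13×6=78, S6→F4 17×3=51, S7→F1 4×7=28
  routing cost 321, fixed 31 → total 352.
Compare {F1, F4, F5}: routing cost 303 + fixed 60 = 363.
Compare {F1, F3, F4}: routing cost 305 + fixed 66 = 371.
Compare {F1, F2, F4}: routing cost 321 + fixed 56 = 377.
All other subsets cost ≥ 363. Minimum total cost: 352.

352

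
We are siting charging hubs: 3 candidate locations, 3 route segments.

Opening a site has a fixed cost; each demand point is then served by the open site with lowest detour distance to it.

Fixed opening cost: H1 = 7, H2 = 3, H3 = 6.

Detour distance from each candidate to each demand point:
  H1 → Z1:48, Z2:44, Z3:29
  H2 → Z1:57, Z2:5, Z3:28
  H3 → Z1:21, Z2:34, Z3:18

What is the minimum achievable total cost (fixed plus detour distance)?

Open {H2, H3}: assign each demand point to its cheapest open site.
  Z1→H3 21, Z2→H2 5, Z3→H3 18
  detour distance 44, fixed 9 → total 53.
Compare {H1, H2, H3}: detour distance 44 + fixed 16 = 60.
Compare {H3}: detour distance 73 + fixed 6 = 79.
Compare {H1, H3}: detour distance 73 + fixed 13 = 86.
All other subsets cost ≥ 60. Minimum total cost: 53.

53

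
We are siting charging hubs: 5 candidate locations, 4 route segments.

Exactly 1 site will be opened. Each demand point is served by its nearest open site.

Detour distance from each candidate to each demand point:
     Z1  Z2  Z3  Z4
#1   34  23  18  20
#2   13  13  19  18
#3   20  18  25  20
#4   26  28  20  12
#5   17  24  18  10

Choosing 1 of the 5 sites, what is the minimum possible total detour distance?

63

Open {#2}.
  Z1→#2 13, Z2→#2 13, Z3→#2 19, Z4→#2 18  ⇒ total 63.
Compare {#5}: total 69.
Compare {#3}: total 83.
No size-1 selection does better; minimum is 63.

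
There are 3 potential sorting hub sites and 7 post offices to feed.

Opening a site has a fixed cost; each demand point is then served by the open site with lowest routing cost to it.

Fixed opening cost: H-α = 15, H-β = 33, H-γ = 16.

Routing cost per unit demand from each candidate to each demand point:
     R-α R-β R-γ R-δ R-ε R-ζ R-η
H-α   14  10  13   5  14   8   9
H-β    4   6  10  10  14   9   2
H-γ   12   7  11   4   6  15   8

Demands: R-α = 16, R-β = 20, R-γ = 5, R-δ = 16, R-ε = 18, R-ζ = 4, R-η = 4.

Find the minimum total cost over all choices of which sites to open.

499

Open {H-β, H-γ}: assign each demand point to its cheapest open site.
  R-α→H-β 16×4=64, R-β→H-β 20×6=120, R-γ→H-β 5×10=50, R-δ→H-γ 16×4=64, R-ε→H-γ 18×6=108, R-ζ→H-β 4×9=36, R-η→H-β 4×2=8
  routing cost 450, fixed 49 → total 499.
Compare {H-α, H-β, H-γ}: routing cost 446 + fixed 64 = 510.
Compare {H-α, H-β}: routing cost 606 + fixed 48 = 654.
Compare {H-α, H-γ}: routing cost 623 + fixed 31 = 654.
All other subsets cost ≥ 510. Minimum total cost: 499.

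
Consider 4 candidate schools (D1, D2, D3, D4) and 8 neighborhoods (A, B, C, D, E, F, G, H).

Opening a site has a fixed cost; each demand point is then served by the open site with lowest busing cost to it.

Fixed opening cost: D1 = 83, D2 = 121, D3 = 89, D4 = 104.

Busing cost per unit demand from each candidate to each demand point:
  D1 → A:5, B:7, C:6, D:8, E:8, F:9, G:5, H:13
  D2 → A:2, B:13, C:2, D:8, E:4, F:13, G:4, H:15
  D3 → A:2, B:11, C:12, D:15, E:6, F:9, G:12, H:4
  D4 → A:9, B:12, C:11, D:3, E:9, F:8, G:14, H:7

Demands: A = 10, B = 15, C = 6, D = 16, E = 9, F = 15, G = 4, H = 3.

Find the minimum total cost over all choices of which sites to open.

Open {D1, D4}: assign each demand point to its cheapest open site.
  A→D1 10×5=50, B→D1 15×7=105, C→D1 6×6=36, D→D4 16×3=48, E→D1 9×8=72, F→D4 15×8=120, G→D1 4×5=20, H→D4 3×7=21
  busing cost 472, fixed 187 → total 659.
Compare {D1}: busing cost 585 + fixed 83 = 668.
Compare {D2, D4}: busing cost 453 + fixed 225 = 678.
Compare {D1, D3}: busing cost 510 + fixed 172 = 682.
All other subsets cost ≥ 668. Minimum total cost: 659.

659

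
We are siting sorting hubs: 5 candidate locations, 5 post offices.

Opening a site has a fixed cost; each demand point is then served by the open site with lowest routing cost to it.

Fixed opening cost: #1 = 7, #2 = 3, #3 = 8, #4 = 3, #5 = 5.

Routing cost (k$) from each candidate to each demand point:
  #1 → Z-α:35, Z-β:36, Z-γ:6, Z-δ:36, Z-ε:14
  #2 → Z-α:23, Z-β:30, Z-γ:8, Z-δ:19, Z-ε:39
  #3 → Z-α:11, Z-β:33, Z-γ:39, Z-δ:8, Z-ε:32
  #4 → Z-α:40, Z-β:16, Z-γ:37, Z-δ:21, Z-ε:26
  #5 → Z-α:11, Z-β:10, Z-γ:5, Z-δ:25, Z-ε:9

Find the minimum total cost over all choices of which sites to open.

56

Open {#3, #5}: assign each demand point to its cheapest open site.
  Z-α→#3 11, Z-β→#5 10, Z-γ→#5 5, Z-δ→#3 8, Z-ε→#5 9
  routing cost 43, fixed 13 → total 56.
Compare {#2, #3, #5}: routing cost 43 + fixed 16 = 59.
Compare {#3, #4, #5}: routing cost 43 + fixed 16 = 59.
Compare {#2, #5}: routing cost 54 + fixed 8 = 62.
All other subsets cost ≥ 59. Minimum total cost: 56.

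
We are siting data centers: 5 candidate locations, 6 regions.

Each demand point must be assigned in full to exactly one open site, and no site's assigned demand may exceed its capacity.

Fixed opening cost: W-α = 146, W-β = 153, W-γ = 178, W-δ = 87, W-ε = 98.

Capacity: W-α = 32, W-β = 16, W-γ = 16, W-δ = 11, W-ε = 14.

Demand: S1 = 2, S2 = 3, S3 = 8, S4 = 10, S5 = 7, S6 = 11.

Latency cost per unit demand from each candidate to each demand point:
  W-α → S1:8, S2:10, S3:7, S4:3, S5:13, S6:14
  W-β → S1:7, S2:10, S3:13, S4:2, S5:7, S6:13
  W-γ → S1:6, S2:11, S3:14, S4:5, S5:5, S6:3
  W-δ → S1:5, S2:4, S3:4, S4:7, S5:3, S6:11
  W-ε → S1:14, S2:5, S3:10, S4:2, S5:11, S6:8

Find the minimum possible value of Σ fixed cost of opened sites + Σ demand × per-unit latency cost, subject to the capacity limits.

Open {W-α, W-δ}; cheapest assignment that respects the capacities:
  W-α (cap 32, load 31): S1, S3, S4, S6 — cost 2×8 + 8×7 + 10×3 + 11×14 = 256
  W-δ (cap 11, load 10): S2, S5 — cost 3×4 + 7×3 = 33
  Shipping 289, fixed 233 → total 522.
  Any other capacity-feasible assignment to {W-α, W-δ} ships for at least 289.
Compare {W-α, W-ε}: its best feasible assignment gives total 540.
Compare {W-α, W-δ, W-ε}: its best feasible assignment gives total 551.
Every other set of open sites that can feasibly serve all demand totals ≥ 540 even under its best assignment. Minimum: 522.

522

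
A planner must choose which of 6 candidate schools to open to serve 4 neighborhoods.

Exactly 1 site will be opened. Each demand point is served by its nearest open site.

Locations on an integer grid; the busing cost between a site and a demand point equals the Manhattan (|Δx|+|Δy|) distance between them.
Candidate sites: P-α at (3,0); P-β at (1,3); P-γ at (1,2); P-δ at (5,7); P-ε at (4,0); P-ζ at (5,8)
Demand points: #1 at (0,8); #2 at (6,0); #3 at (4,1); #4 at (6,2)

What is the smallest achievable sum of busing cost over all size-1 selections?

Open {P-ε}.
  #1→P-ε 12, #2→P-ε 2, #3→P-ε 1, #4→P-ε 4  ⇒ total 19.
Compare {P-α}: total 21.
Compare {P-γ}: total 23.
No size-1 selection does better; minimum is 19.

19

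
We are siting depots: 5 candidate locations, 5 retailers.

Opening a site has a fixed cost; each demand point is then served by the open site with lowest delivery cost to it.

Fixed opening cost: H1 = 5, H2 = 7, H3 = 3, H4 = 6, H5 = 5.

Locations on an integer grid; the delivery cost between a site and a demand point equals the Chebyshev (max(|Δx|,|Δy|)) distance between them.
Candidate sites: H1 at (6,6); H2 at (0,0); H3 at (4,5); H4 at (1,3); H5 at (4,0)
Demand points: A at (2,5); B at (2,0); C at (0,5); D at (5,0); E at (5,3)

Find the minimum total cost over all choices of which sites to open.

19

Open {H3, H5}: assign each demand point to its cheapest open site.
  A→H3 2, B→H5 2, C→H3 4, D→H5 1, E→H3 2
  delivery cost 11, fixed 8 → total 19.
Compare {H3}: delivery cost 18 + fixed 3 = 21.
Compare {H4}: delivery cost 15 + fixed 6 = 21.
Compare {H5}: delivery cost 16 + fixed 5 = 21.
All other subsets cost ≥ 21. Minimum total cost: 19.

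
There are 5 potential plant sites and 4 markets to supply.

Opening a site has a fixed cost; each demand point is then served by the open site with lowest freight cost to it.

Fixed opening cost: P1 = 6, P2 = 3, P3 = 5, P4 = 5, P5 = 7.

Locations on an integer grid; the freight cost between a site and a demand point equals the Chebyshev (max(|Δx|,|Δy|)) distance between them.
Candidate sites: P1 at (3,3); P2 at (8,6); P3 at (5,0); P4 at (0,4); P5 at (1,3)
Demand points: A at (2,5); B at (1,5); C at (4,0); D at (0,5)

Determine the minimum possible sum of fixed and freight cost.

13

Open {P4}: assign each demand point to its cheapest open site.
  A→P4 2, B→P4 1, C→P4 4, D→P4 1
  freight cost 8, fixed 5 → total 13.
Compare {P3, P4}: freight cost 5 + fixed 10 = 15.
Compare {P1}: freight cost 10 + fixed 6 = 16.
Compare {P5}: freight cost 9 + fixed 7 = 16.
All other subsets cost ≥ 15. Minimum total cost: 13.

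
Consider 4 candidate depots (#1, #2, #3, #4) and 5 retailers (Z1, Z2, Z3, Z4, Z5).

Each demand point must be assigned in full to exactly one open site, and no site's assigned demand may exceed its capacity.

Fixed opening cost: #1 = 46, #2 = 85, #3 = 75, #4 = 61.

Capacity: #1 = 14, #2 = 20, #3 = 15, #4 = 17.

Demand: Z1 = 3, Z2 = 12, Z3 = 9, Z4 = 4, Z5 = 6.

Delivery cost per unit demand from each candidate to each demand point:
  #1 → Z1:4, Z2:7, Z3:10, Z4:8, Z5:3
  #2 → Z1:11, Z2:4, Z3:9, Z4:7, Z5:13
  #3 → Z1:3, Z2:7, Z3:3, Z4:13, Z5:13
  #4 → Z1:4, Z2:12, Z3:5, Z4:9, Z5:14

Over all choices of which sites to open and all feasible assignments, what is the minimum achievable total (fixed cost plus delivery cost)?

336

Open {#1, #2, #3}; cheapest assignment that respects the capacities:
  #1 (cap 14, load 6): Z5 — cost 6×3 = 18
  #2 (cap 20, load 16): Z2, Z4 — cost 12×4 + 4×7 = 76
  #3 (cap 15, load 12): Z1, Z3 — cost 3×3 + 9×3 = 36
  Shipping 130, fixed 206 → total 336.
  Any other capacity-feasible assignment to {#1, #2, #3} ships for at least 130.
Compare {#1, #2, #4}: its best feasible assignment gives total 343.
Compare {#2, #4}: its best feasible assignment gives total 365.
Every other set of open sites that can feasibly serve all demand totals ≥ 343 even under its best assignment. Minimum: 336.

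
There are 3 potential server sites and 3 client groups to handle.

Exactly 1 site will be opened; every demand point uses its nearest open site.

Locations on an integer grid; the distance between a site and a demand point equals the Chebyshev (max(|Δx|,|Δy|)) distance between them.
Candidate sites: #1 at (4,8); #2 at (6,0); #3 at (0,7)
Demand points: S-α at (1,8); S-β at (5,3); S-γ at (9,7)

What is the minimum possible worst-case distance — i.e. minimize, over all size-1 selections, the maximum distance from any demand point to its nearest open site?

Open {#1}.
  Farthest demand point is S-β at distance 5 (to #1); all others are ≤ 5.
With {#2} the worst case is 8.
With {#3} the worst case is 9.
No size-1 selection achieves below 5.

5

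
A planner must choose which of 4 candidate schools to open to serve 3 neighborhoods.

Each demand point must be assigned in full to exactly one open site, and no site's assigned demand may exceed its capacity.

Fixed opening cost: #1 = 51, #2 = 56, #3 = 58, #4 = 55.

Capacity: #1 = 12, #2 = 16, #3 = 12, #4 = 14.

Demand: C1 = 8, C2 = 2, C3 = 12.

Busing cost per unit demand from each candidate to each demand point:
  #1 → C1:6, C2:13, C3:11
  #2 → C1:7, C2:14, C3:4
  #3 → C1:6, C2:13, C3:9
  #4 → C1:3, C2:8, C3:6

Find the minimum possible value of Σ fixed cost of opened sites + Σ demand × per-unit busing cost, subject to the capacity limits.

199

Open {#2, #4}; cheapest assignment that respects the capacities:
  #2 (cap 16, load 12): C3 — cost 12×4 = 48
  #4 (cap 14, load 10): C1, C2 — cost 8×3 + 2×8 = 40
  Shipping 88, fixed 111 → total 199.
  Any other capacity-feasible assignment to {#2, #4} ships for at least 88.
Compare {#1, #2}: its best feasible assignment gives total 229.
Compare {#2, #3}: its best feasible assignment gives total 236.
Every other set of open sites that can feasibly serve all demand totals ≥ 229 even under its best assignment. Minimum: 199.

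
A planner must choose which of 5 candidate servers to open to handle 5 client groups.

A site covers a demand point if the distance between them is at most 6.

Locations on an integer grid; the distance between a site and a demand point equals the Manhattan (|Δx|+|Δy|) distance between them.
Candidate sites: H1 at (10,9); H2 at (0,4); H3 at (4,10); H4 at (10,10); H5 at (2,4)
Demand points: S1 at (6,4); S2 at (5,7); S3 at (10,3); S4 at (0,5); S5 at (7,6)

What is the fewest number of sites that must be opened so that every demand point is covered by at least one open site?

Coverage sets (demand points within 6 of each site):
  H1: {S3, S5}
  H2: {S1, S4}
  H3: {S2}
  H4: {}
  H5: {S1, S2, S4}
No single site covers all 5 demand points.
But {H1, H5} covers everything, so the minimum is 2.

2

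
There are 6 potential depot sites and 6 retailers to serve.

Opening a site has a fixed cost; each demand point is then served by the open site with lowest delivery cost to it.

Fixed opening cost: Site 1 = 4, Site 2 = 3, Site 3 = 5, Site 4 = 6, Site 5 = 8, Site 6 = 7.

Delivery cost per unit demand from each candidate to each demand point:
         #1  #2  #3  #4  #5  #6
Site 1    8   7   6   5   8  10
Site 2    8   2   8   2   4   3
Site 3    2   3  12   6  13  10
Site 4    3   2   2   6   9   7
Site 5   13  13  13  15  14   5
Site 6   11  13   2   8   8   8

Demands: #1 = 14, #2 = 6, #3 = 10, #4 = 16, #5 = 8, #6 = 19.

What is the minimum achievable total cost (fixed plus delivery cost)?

195

Open {Site 2, Site 3, Site 4}: assign each demand point to its cheapest open site.
  #1→Site 3 14×2=28, #2→Site 2 6×2=12, #3→Site 4 10×2=20, #4→Site 2 16×2=32, #5→Site 2 8×4=32, #6→Site 2 19×3=57
  delivery cost 181, fixed 14 → total 195.
Compare {Site 2, Site 3, Site 6}: delivery cost 181 + fixed 15 = 196.
Compare {Site 1, Site 2, Site 3, Site 4}: delivery cost 181 + fixed 18 = 199.
Compare {Site 1, Site 2, Site 3, Site 6}: delivery cost 181 + fixed 19 = 200.
All other subsets cost ≥ 196. Minimum total cost: 195.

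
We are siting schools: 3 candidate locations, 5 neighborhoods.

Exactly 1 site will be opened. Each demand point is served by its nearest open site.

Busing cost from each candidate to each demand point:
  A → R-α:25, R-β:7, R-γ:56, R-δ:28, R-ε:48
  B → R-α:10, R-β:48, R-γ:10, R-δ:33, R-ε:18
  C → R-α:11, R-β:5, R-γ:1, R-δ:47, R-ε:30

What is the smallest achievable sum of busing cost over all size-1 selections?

94

Open {C}.
  R-α→C 11, R-β→C 5, R-γ→C 1, R-δ→C 47, R-ε→C 30  ⇒ total 94.
Compare {B}: total 119.
Compare {A}: total 164.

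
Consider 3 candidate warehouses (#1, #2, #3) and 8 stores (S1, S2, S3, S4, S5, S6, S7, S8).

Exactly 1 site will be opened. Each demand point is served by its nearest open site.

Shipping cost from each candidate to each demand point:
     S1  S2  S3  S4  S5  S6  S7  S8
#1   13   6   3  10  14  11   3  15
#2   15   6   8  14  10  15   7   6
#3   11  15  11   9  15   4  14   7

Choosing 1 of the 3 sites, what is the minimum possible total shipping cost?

Open {#1}.
  S1→#1 13, S2→#1 6, S3→#1 3, S4→#1 10, S5→#1 14, S6→#1 11, S7→#1 3, S8→#1 15  ⇒ total 75.
Compare {#2}: total 81.
Compare {#3}: total 86.

75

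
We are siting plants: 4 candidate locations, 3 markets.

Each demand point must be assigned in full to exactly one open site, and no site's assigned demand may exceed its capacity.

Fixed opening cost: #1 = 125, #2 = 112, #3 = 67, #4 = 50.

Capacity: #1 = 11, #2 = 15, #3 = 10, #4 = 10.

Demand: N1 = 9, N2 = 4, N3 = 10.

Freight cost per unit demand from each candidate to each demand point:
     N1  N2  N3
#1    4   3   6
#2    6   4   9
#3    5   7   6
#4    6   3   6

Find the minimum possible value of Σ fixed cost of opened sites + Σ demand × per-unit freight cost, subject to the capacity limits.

292

Open {#2, #4}; cheapest assignment that respects the capacities:
  #2 (cap 15, load 13): N1, N2 — cost 9×6 + 4×4 = 70
  #4 (cap 10, load 10): N3 — cost 10×6 = 60
  Shipping 130, fixed 162 → total 292.
  Any other capacity-feasible assignment to {#2, #4} ships for at least 130.
Compare {#2, #3}: its best feasible assignment gives total 309.
Compare {#1, #3, #4}: its best feasible assignment gives total 350.
Every other set of open sites that can feasibly serve all demand totals ≥ 309 even under its best assignment. Minimum: 292.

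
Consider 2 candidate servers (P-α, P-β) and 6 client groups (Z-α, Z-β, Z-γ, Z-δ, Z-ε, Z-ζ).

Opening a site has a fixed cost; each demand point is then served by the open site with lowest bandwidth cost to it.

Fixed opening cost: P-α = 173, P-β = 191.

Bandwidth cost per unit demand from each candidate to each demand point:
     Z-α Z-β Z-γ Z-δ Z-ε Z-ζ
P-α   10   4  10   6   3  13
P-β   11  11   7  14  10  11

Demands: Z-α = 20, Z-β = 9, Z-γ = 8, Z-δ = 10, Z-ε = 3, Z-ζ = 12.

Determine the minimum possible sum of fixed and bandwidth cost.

714

Open {P-α}: assign each demand point to its cheapest open site.
  Z-α→P-α 20×10=200, Z-β→P-α 9×4=36, Z-γ→P-α 8×10=80, Z-δ→P-α 10×6=60, Z-ε→P-α 3×3=9, Z-ζ→P-α 12×13=156
  bandwidth cost 541, fixed 173 → total 714.
Compare {P-α, P-β}: bandwidth cost 493 + fixed 364 = 857.
Compare {P-β}: bandwidth cost 677 + fixed 191 = 868.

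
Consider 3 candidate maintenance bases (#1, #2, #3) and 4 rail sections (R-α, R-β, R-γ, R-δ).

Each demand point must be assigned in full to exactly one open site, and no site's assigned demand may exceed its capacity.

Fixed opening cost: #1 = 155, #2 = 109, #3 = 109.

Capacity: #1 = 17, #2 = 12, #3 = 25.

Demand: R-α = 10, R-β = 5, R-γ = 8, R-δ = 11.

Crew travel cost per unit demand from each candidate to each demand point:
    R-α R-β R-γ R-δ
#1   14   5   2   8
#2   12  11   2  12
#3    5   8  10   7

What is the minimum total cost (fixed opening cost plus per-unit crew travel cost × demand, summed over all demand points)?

432

Open {#1, #3}; cheapest assignment that respects the capacities:
  #1 (cap 17, load 13): R-β, R-γ — cost 5×5 + 8×2 = 41
  #3 (cap 25, load 21): R-α, R-δ — cost 10×5 + 11×7 = 127
  Shipping 168, fixed 264 → total 432.
  Any other capacity-feasible assignment to {#1, #3} ships for at least 168.
Compare {#2, #3}: its best feasible assignment gives total 520.
Compare {#1, #2, #3}: its best feasible assignment gives total 541.
Every other set of open sites that can feasibly serve all demand totals ≥ 520 even under its best assignment. Minimum: 432.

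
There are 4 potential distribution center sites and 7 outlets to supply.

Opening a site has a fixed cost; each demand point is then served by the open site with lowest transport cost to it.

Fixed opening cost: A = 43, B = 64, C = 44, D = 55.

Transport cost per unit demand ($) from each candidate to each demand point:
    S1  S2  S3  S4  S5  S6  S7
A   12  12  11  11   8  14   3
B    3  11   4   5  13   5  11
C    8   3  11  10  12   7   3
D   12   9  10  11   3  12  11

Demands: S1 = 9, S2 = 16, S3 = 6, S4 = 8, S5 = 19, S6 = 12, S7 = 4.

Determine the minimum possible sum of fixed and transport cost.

Open {B, C, D}: assign each demand point to its cheapest open site.
  S1→B 9×3=27, S2→C 16×3=48, S3→B 6×4=24, S4→B 8×5=40, S5→D 19×3=57, S6→B 12×5=60, S7→C 4×3=12
  transport cost 268, fixed 163 → total 431.
Compare {A, B, C, D}: transport cost 268 + fixed 206 = 474.
Compare {C, D}: transport cost 413 + fixed 99 = 512.
Compare {A, B, C}: transport cost 363 + fixed 151 = 514.
All other subsets cost ≥ 474. Minimum total cost: 431.

431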